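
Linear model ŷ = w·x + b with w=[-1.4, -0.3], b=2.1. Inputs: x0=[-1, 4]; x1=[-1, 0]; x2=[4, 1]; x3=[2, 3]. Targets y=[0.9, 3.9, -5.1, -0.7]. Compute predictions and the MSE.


ŷ0 = (-1.4)·(-1) + (-0.3)·(4) + 2.1 = 2.3
ŷ1 = (-1.4)·(-1) + (-0.3)·(0) + 2.1 = 3.5
ŷ2 = (-1.4)·(4) + (-0.3)·(1) + 2.1 = -3.8
ŷ3 = (-1.4)·(2) + (-0.3)·(3) + 2.1 = -1.6
errors² = [1.96, 0.16, 1.69, 0.81]
MSE = 4.6200/4 = 1.155

1.155


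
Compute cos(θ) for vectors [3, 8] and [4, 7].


A·B = 3·4 + 8·7 = 68
‖A‖ = √73 = 8.544, ‖B‖ = √65 = 8.0623
cos = 68/(√73·√65) = 68/√4745 = 0.9872

0.9872


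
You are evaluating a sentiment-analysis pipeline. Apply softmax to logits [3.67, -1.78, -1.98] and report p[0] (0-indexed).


Exponentials: e^3.67=39.2519, e^-1.78=0.1686, e^-1.98=0.1381
Sum = 39.5586
Softmax = [0.9922, 0.0043, 0.0035]
p[0] = 39.2519/39.5586 = 0.9922

0.9922


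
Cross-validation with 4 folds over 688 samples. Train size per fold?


Fold size = 688/4 = 172
Training per fold = 688 - 172 = 516

516


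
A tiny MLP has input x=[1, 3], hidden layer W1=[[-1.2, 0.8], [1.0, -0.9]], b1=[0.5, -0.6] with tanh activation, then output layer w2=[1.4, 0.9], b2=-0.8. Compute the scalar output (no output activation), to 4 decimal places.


z1[0] = (-1.2)·(1) + (0.8)·(3) + 0.5 = 1.7
z1[1] = (1.0)·(1) + (-0.9)·(3) - 0.6 = -2.3
h = tanh(z1) = [0.9354, -0.9801]
output = (1.4)·(0.9354) + (0.9)·(-0.9801) - 0.8 = -0.3725

-0.3725


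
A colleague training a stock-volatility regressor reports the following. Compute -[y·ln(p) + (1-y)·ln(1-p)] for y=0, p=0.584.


BCE = -[y·ln(p) + (1-y)·ln(1-p)]
= -0 - 1·ln(1-0.584)
= -ln(0.416) = 0.8771

0.8771


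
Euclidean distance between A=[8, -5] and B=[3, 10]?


d = √((8-3)² + (-5-10)²)
  = √(25 + 225)
  = √250 = 15.8114

15.8114


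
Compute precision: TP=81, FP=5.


Precision = TP/(TP+FP)
= 81/(81+5)
= 81/86 = 94.19%

94.19%


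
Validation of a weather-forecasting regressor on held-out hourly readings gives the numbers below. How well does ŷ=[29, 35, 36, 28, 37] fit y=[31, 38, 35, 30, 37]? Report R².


ȳ = 34.2
SS_res = Σ(y-ŷ)² = 18
SS_tot = Σ(y-ȳ)² = 50.8
R² = 1 - SS_res/SS_tot = 1 - 0.3543 = 0.6457

0.6457


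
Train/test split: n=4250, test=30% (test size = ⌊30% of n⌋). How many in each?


Test = ⌊4250·30/100⌋ = 1275
Train = 4250 - 1275 = 2975

Train: 2975, Test: 1275


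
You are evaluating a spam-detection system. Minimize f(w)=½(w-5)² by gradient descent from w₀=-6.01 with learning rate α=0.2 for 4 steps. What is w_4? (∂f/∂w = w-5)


step 1: grad = -6.01-5 = -11.01; w = -6.01 - 0.2·(-11.01) = -3.808
step 2: grad = -3.808-5 = -8.808; w = -3.808 - 0.2·(-8.808) = -2.0464
step 3: grad = -2.0464-5 = -7.0464; w = -2.0464 - 0.2·(-7.0464) = -0.63712
step 4: grad = -0.63712-5 = -5.63712; w = -0.63712 - 0.2·(-5.63712) = 0.490304

0.490304


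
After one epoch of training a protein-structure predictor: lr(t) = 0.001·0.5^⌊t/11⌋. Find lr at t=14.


n_drops = ⌊14/11⌋ = 1
lr = 0.001·0.5^1 = 0.001·0.5 = 0.0005

0.0005


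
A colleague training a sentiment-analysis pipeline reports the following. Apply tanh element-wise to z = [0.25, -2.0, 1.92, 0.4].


tanh(0.25) = 0.2449
tanh(-2.0) = -0.964
tanh(1.92) = 0.9579
tanh(0.4) = 0.3799
result = [0.2449, -0.964, 0.9579, 0.3799]

[0.2449, -0.964, 0.9579, 0.3799]


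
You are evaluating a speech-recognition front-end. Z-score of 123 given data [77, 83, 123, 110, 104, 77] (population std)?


μ = 95.6667, σ = 17.6981
z = (123 - 95.6667)/17.6981 = 1.5444

1.5444


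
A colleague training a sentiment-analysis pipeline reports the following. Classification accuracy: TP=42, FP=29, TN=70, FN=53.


Accuracy = (TP+TN)/(TP+TN+FP+FN)
= (42+70)/(194)
= 112/194 = 57.73%

57.73%


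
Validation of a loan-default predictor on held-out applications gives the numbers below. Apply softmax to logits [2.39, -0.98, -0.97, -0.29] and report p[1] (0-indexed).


Exponentials: e^2.39=10.9135, e^-0.98=0.3753, e^-0.97=0.3791, e^-0.29=0.7483
Sum = 12.4162
Softmax = [0.879, 0.0302, 0.0305, 0.0603]
p[1] = 0.3753/12.4162 = 0.0302

0.0302


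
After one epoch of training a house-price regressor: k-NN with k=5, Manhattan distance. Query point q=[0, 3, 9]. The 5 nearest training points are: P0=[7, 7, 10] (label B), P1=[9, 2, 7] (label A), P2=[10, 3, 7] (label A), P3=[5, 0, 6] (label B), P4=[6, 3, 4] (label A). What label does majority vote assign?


d(q,P0) = 12  (label B)
d(q,P1) = 12  (label A)
d(q,P2) = 12  (label A)
d(q,P3) = 11  (label B)
d(q,P4) = 11  (label A)
Votes: A=3, B=2
Majority → A

A


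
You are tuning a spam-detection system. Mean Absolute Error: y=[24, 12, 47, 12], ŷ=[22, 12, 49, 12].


Absolute errors: |24-22|=2, |12-12|=0, |47-49|=2, |12-12|=0
Sum = 4
MAE = 4/4 = 1

1


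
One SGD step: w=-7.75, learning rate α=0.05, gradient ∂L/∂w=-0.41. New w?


w_new = w - α·∇
= -7.75 - 0.05·-0.41
= -7.75 + 0.0205
= -7.7295

-7.7295


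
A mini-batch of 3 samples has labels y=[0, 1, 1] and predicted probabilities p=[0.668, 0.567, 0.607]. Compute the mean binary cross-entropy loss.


L[0] = -ln(1-0.668) = -ln(0.332) = 1.1026
L[1] = -ln(0.567) = 0.5674
L[2] = -ln(0.607) = 0.4992
mean = (1.1026 + 0.5674 + 0.4992)/3 = 0.7231

0.7231


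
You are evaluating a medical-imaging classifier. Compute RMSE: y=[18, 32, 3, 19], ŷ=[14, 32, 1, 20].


MSE = 21/4 = 5.25
RMSE = √(21/4) = 2.2913

2.2913


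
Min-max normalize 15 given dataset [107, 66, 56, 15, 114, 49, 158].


min=15, max=158
(15-15)/(158-15) = 0/143 = 0.0

0.0


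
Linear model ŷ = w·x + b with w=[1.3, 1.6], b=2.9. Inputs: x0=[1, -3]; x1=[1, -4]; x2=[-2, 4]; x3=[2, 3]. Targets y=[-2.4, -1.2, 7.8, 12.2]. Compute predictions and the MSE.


ŷ0 = (1.3)·(1) + (1.6)·(-3) + 2.9 = -0.6
ŷ1 = (1.3)·(1) + (1.6)·(-4) + 2.9 = -2.2
ŷ2 = (1.3)·(-2) + (1.6)·(4) + 2.9 = 6.7
ŷ3 = (1.3)·(2) + (1.6)·(3) + 2.9 = 10.3
errors² = [3.24, 1.0, 1.21, 3.61]
MSE = 9.0600/4 = 2.265

2.265


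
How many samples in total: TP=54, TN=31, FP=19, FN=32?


Total = TP + TN + FP + FN
= 54 + 31 + 19 + 32
= 136
(Predicted positive: 73, predicted negative: 63)

136


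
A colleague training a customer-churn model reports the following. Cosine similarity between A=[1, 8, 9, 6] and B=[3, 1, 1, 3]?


A·B = 1·3 + 8·1 + 9·1 + 6·3 = 38
‖A‖ = √182 = 13.4907, ‖B‖ = √20 = 4.4721
cos = 38/(√182·√20) = 38/√3640 = 0.6298

0.6298


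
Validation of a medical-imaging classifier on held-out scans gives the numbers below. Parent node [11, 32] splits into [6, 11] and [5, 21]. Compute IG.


Parent = [11, 32], H_parent = 0.8204
H_left = 0.9367 (n=17), H_right = 0.7063 (n=26)
H_children = (17/43)·0.9367 + (26/43)·0.7063 = 0.7974
IG = 0.8204 - 0.7974 = 0.023

0.023


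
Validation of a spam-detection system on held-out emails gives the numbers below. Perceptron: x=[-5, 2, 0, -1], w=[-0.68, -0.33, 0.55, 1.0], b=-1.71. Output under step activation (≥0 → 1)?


z = (-5)·(-0.68) + (2)·(-0.33) + (0)·(0.55) + (-1)·(1.0) - 1.71
  = 0.03
step(z) = 1 (z≥0)

1


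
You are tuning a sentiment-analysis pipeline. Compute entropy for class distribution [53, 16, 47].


Probabilities: [53/116, 16/116, 47/116] ≈ [0.4569, 0.1379, 0.4052]
H = -((53/116)·log₂(53/116) + (16/116)·log₂(16/116) + (47/116)·log₂(47/116))
  = 1.4386 bits

1.4386 bits


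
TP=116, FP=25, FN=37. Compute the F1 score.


Precision = 116/141 = 0.8227
Recall = 116/153 = 0.7582
F1 = 2·P·R/(P+R) = 2·TP/(2·TP+FP+FN) = 232/(232+25+37) = 232/294 = 0.7891

0.7891


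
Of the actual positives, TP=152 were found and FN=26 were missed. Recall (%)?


Recall = TP/(TP+FN)
= 152/(152+26)
= 152/178 = 85.39%

85.39%


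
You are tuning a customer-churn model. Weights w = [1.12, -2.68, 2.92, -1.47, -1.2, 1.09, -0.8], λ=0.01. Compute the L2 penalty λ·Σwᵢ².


‖w‖₂² = (1.12)² + (-2.68)² + (2.92)² + (-1.47)² + (-1.2)² + (1.09)² + (-0.8)²
     = 1.2544 + 7.1824 + 8.5264 + 2.1609 + 1.44 + 1.1881 + 0.64
     = 22.3922
λ·‖w‖₂² = 0.01·22.3922 = 0.223922

0.223922


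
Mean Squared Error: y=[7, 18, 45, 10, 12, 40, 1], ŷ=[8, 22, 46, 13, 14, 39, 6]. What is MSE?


Squared errors: (7-8)²=1, (18-22)²=16, (45-46)²=1, (10-13)²=9, (12-14)²=4, (40-39)²=1, (1-6)²=25
Sum = 57
MSE = 57/7 = 57/7

57/7


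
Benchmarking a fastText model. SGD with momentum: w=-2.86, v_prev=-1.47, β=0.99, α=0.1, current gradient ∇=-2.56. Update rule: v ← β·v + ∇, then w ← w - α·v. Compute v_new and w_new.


v_new = 0.99·-1.47 - 2.56 = -1.4553 - 2.56 = -4.0153
w_new = -2.86 - 0.1·-4.0153 = -2.86 + 0.40153 = -2.45847

v_new=-4.0153, w_new=-2.45847


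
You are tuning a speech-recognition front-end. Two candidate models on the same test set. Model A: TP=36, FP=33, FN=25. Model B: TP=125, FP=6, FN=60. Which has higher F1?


Model A: P=36/69=0.5217, R=36/61=0.5902, F1=2PR/(P+R)=2TP/(2TP+FP+FN)=72/130=0.5538
Model B: P=125/131=0.9542, R=125/185=0.6757, F1=2PR/(P+R)=2TP/(2TP+FP+FN)=250/316=0.7911
0.5538 < 0.7911 → Model B

Model B


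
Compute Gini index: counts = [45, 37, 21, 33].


Probabilities: [45/136, 37/136, 21/136, 33/136] ≈ [0.3309, 0.2721, 0.1544, 0.2426]
Σpᵢ² = (2025 + 1369 + 441 + 1089)/136² = 4924/18496
Gini = 1 - Σpᵢ² = 1 - 4924/18496 = 0.7338

0.7338


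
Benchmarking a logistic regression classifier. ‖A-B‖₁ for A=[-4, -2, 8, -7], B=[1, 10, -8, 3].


d = |-4-1| + |-2-10| + |8+ 8| + |-7-3|
  = 5 + 12 + 16 + 10
  = 43

43


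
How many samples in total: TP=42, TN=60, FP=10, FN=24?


Total = TP + TN + FP + FN
= 42 + 60 + 10 + 24
= 136
(Predicted positive: 52, predicted negative: 84)

136


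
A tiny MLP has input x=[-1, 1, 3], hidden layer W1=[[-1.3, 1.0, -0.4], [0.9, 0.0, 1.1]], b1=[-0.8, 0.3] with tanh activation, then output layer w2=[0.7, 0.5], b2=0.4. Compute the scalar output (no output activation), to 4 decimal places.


z1[0] = (-1.3)·(-1) + (1.0)·(1) + (-0.4)·(3) - 0.8 = 0.3
z1[1] = (0.9)·(-1) + (0.0)·(1) + (1.1)·(3) + 0.3 = 2.7
h = tanh(z1) = [0.2913, 0.991]
output = (0.7)·(0.2913) + (0.5)·(0.991) + 0.4 = 1.0994

1.0994


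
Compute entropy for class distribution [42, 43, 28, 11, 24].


Probabilities: [42/148, 43/148, 28/148, 11/148, 24/148] ≈ [0.2838, 0.2905, 0.1892, 0.0743, 0.1622]
H = -((42/148)·log₂(42/148) + (43/148)·log₂(43/148) + (28/148)·log₂(28/148) + (11/148)·log₂(11/148) + (24/148)·log₂(24/148))
  = 2.1925 bits

2.1925 bits


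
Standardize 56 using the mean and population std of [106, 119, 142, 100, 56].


μ = 104.6, σ = 28.2531
z = (56 - 104.6)/28.2531 = -1.7202

-1.7202


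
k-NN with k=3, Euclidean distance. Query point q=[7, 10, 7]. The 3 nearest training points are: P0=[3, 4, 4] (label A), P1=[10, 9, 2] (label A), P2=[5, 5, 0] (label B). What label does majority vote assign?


d(q,P0) = 7.8102  (label A)
d(q,P1) = 5.9161  (label A)
d(q,P2) = 8.8318  (label B)
Votes: A=2, B=1
Majority → A

A


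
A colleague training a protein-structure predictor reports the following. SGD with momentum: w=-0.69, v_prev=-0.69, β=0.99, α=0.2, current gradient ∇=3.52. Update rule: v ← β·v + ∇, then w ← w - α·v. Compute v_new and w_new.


v_new = 0.99·-0.69 + 3.52 = -0.6831 + 3.52 = 2.8369
w_new = -0.69 - 0.2·2.8369 = -0.69 - 0.56738 = -1.25738

v_new=2.8369, w_new=-1.25738


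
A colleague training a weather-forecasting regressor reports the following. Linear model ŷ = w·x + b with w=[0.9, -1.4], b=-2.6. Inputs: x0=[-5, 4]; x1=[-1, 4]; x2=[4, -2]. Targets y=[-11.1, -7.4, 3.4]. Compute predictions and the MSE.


ŷ0 = (0.9)·(-5) + (-1.4)·(4) - 2.6 = -12.7
ŷ1 = (0.9)·(-1) + (-1.4)·(4) - 2.6 = -9.1
ŷ2 = (0.9)·(4) + (-1.4)·(-2) - 2.6 = 3.8
errors² = [2.56, 2.89, 0.16]
MSE = 5.6100/3 = 1.87

1.87


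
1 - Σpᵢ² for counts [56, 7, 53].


Probabilities: [56/116, 7/116, 53/116] ≈ [0.4828, 0.0603, 0.4569]
Σpᵢ² = (3136 + 49 + 2809)/116² = 5994/13456
Gini = 1 - Σpᵢ² = 1 - 5994/13456 = 0.5545

0.5545


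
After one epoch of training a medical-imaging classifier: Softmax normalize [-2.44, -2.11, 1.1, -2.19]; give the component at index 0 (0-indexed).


Exponentials: e^-2.44=0.0872, e^-2.11=0.1212, e^1.1=3.0042, e^-2.19=0.1119
Sum = 3.3245
Softmax = [0.0262, 0.0365, 0.9036, 0.0337]
p[0] = 0.0872/3.3245 = 0.0262

0.0262


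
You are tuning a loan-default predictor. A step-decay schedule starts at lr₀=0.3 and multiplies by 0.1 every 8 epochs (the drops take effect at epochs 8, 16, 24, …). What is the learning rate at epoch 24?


n_drops = ⌊24/8⌋ = 3
lr = 0.3·0.1^3 = 0.3·0.001 = 0.0003

0.0003


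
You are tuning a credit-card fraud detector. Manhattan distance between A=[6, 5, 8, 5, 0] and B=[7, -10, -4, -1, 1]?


d = |6-7| + |5+ 10| + |8+ 4| + |5+ 1| + |0-1|
  = 1 + 15 + 12 + 6 + 1
  = 35

35


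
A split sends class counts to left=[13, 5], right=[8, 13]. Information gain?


Parent = [21, 18], H_parent = 0.9957
H_left = 0.8524 (n=18), H_right = 0.9587 (n=21)
H_children = (18/39)·0.8524 + (21/39)·0.9587 = 0.9096
IG = 0.9957 - 0.9096 = 0.0861

0.0861


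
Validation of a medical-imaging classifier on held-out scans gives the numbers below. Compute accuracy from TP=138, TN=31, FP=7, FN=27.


Accuracy = (TP+TN)/(TP+TN+FP+FN)
= (138+31)/(203)
= 169/203 = 83.25%

83.25%


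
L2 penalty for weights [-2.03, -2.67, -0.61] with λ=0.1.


‖w‖₂² = (-2.03)² + (-2.67)² + (-0.61)²
     = 4.1209 + 7.1289 + 0.3721
     = 11.6219
λ·‖w‖₂² = 0.1·11.6219 = 1.16219

1.16219


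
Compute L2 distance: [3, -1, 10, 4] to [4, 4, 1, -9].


d = √((3-4)² + (-1-4)² + (10-1)² + (4+ 9)²)
  = √(1 + 25 + 81 + 169)
  = √276 = 16.6132

16.6132


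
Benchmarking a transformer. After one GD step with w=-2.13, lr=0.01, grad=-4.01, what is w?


w_new = w - α·∇
= -2.13 - 0.01·-4.01
= -2.13 + 0.0401
= -2.0899

-2.0899


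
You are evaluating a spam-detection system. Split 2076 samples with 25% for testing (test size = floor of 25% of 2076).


Test = ⌊2076·25/100⌋ = 519
Train = 2076 - 519 = 1557

Train: 1557, Test: 519


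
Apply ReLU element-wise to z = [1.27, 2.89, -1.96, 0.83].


ReLU(1.27) = max(0, 1.27) = 1.27
ReLU(2.89) = max(0, 2.89) = 2.89
ReLU(-1.96) = max(0, -1.96) = 0.0
ReLU(0.83) = max(0, 0.83) = 0.83
result = [1.27, 2.89, 0.0, 0.83]

[1.27, 2.89, 0.0, 0.83]


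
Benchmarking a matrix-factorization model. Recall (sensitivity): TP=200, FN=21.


Recall = TP/(TP+FN)
= 200/(200+21)
= 200/221 = 90.5%

90.5%


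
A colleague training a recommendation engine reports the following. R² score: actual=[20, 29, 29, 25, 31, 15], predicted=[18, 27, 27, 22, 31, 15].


ȳ = 24.8333
SS_res = Σ(y-ŷ)² = 21
SS_tot = Σ(y-ȳ)² = 192.83
R² = 1 - SS_res/SS_tot = 1 - 0.1089 = 0.8911

0.8911


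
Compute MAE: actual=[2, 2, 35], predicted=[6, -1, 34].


Absolute errors: |2-6|=4, |2+ 1|=3, |35-34|=1
Sum = 8
MAE = 8/3 = 8/3

8/3


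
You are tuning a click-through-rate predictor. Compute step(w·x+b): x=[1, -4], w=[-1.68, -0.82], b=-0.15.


z = (1)·(-1.68) + (-4)·(-0.82) - 0.15
  = 1.45
step(z) = 1 (z≥0)

1


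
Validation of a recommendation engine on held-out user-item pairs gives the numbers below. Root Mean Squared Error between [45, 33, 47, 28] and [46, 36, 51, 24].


MSE = 42/4 = 10.5
RMSE = √(42/4) = 3.2404

3.2404


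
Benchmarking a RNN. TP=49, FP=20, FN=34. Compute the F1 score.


Precision = 49/69 = 0.7101
Recall = 49/83 = 0.5904
F1 = 2·P·R/(P+R) = 2·TP/(2·TP+FP+FN) = 98/(98+20+34) = 98/152 = 0.6447

0.6447


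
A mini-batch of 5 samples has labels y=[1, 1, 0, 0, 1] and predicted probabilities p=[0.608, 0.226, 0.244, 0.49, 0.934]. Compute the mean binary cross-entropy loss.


L[0] = -ln(0.608) = 0.4976
L[1] = -ln(0.226) = 1.4872
L[2] = -ln(1-0.244) = -ln(0.756) = 0.2797
L[3] = -ln(1-0.49) = -ln(0.51) = 0.6733
L[4] = -ln(0.934) = 0.0683
mean = (0.4976 + 1.4872 + 0.2797 + 0.6733 + 0.0683)/5 = 0.6012

0.6012


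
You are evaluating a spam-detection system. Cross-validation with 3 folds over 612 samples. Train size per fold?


Fold size = 612/3 = 204
Training per fold = 612 - 204 = 408

408


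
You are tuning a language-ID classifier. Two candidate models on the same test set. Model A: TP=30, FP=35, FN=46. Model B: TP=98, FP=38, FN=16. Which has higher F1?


Model A: P=30/65=0.4615, R=30/76=0.3947, F1=2PR/(P+R)=2TP/(2TP+FP+FN)=60/141=0.4255
Model B: P=98/136=0.7206, R=98/114=0.8596, F1=2PR/(P+R)=2TP/(2TP+FP+FN)=196/250=0.784
0.4255 < 0.784 → Model B

Model B


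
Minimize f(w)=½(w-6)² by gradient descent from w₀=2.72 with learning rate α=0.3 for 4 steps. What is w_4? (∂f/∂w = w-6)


step 1: grad = 2.72-6 = -3.28; w = 2.72 - 0.3·(-3.28) = 3.704
step 2: grad = 3.704-6 = -2.296; w = 3.704 - 0.3·(-2.296) = 4.3928
step 3: grad = 4.3928-6 = -1.6072; w = 4.3928 - 0.3·(-1.6072) = 4.87496
step 4: grad = 4.87496-6 = -1.12504; w = 4.87496 - 0.3·(-1.12504) = 5.212472

5.212472


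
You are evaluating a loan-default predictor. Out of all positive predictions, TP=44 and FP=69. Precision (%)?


Precision = TP/(TP+FP)
= 44/(44+69)
= 44/113 = 38.94%

38.94%


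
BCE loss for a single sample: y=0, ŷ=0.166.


BCE = -[y·ln(p) + (1-y)·ln(1-p)]
= -0 - 1·ln(1-0.166)
= -ln(0.834) = 0.1815

0.1815


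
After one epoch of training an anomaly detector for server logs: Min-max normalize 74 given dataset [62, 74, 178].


min=62, max=178
(74-62)/(178-62) = 12/116 = 0.1034

0.1034


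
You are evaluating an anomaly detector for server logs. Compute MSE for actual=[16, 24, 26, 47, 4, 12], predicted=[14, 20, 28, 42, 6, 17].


Squared errors: (16-14)²=4, (24-20)²=16, (26-28)²=4, (47-42)²=25, (4-6)²=4, (12-17)²=25
Sum = 78
MSE = 78/6 = 13

13


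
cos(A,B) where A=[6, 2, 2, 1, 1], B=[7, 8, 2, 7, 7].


A·B = 6·7 + 2·8 + 2·2 + 1·7 + 1·7 = 76
‖A‖ = √46 = 6.7823, ‖B‖ = √215 = 14.6629
cos = 76/(√46·√215) = 76/√9890 = 0.7642

0.7642


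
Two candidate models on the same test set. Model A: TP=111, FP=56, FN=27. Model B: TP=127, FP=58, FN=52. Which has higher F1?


Model A: P=111/167=0.6647, R=111/138=0.8043, F1=2PR/(P+R)=2TP/(2TP+FP+FN)=222/305=0.7279
Model B: P=127/185=0.6865, R=127/179=0.7095, F1=2PR/(P+R)=2TP/(2TP+FP+FN)=254/364=0.6978
0.7279 > 0.6978 → Model A

Model A


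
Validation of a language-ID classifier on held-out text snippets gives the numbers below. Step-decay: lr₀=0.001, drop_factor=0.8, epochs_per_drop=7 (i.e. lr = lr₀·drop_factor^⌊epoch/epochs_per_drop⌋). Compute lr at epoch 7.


n_drops = ⌊7/7⌋ = 1
lr = 0.001·0.8^1 = 0.001·0.8 = 0.0008

0.0008


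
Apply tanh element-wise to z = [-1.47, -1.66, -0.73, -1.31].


tanh(-1.47) = -0.8996
tanh(-1.66) = -0.9302
tanh(-0.73) = -0.6231
tanh(-1.31) = -0.8643
result = [-0.8996, -0.9302, -0.6231, -0.8643]

[-0.8996, -0.9302, -0.6231, -0.8643]


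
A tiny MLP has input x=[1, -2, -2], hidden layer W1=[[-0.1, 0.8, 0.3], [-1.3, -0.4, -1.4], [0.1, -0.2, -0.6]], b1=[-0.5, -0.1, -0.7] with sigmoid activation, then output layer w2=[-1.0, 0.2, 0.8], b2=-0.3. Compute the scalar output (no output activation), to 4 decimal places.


z1[0] = (-0.1)·(1) + (0.8)·(-2) + (0.3)·(-2) - 0.5 = -2.8
z1[1] = (-1.3)·(1) + (-0.4)·(-2) + (-1.4)·(-2) - 0.1 = 2.2
z1[2] = (0.1)·(1) + (-0.2)·(-2) + (-0.6)·(-2) - 0.7 = 1.0
h = sigmoid(z1) = [0.0573, 0.9002, 0.7311]
output = (-1.0)·(0.0573) + (0.2)·(0.9002) + (0.8)·(0.7311) - 0.3 = 0.4076

0.4076


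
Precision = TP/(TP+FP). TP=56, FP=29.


Precision = TP/(TP+FP)
= 56/(56+29)
= 56/85 = 65.88%

65.88%


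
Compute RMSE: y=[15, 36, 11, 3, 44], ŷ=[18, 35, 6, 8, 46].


MSE = 64/5 = 12.8
RMSE = √(64/5) = 3.5777

3.5777


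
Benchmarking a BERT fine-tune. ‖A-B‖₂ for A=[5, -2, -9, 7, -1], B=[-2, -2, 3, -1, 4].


d = √((5+ 2)² + (-2+ 2)² + (-9-3)² + (7+ 1)² + (-1-4)²)
  = √(49 + 0 + 144 + 64 + 25)
  = √282 = 16.7929

16.7929


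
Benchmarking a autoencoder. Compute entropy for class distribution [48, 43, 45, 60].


Probabilities: [48/196, 43/196, 45/196, 60/196] ≈ [0.2449, 0.2194, 0.2296, 0.3061]
H = -((48/196)·log₂(48/196) + (43/196)·log₂(43/196) + (45/196)·log₂(45/196) + (60/196)·log₂(60/196))
  = 1.9874 bits

1.9874 bits


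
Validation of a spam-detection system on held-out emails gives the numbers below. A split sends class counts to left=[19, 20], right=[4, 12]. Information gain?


Parent = [23, 32], H_parent = 0.9806
H_left = 0.9995 (n=39), H_right = 0.8113 (n=16)
H_children = (39/55)·0.9995 + (16/55)·0.8113 = 0.9448
IG = 0.9806 - 0.9448 = 0.0358

0.0358


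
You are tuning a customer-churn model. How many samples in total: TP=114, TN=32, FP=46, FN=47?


Total = TP + TN + FP + FN
= 114 + 32 + 46 + 47
= 239
(Predicted positive: 160, predicted negative: 79)

239


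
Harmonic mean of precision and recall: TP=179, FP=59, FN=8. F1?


Precision = 179/238 = 0.7521
Recall = 179/187 = 0.9572
F1 = 2·P·R/(P+R) = 2·TP/(2·TP+FP+FN) = 358/(358+59+8) = 358/425 = 0.8424

0.8424


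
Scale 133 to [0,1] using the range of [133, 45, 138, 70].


min=45, max=138
(133-45)/(138-45) = 88/93 = 0.9462

0.9462


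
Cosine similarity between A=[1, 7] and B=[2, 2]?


A·B = 1·2 + 7·2 = 16
‖A‖ = √50 = 7.0711, ‖B‖ = √8 = 2.8284
cos = 16/(√50·√8) = 16/√400 = 0.8

0.8


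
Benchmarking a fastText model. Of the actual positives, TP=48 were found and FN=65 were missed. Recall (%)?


Recall = TP/(TP+FN)
= 48/(48+65)
= 48/113 = 42.48%

42.48%


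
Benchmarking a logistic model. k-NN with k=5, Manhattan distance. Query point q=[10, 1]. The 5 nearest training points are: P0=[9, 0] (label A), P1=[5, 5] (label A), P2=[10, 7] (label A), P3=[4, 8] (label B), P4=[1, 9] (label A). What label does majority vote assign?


d(q,P0) = 2  (label A)
d(q,P1) = 9  (label A)
d(q,P2) = 6  (label A)
d(q,P3) = 13  (label B)
d(q,P4) = 17  (label A)
Votes: A=4, B=1
Majority → A

A


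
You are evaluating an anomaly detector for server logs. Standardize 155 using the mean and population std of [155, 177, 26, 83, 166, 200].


μ = 134.5, σ = 60.4614
z = (155 - 134.5)/60.4614 = 0.3391

0.3391


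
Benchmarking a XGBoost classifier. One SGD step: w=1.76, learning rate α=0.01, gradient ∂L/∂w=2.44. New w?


w_new = w - α·∇
= 1.76 - 0.01·2.44
= 1.76 - 0.0244
= 1.7356

1.7356


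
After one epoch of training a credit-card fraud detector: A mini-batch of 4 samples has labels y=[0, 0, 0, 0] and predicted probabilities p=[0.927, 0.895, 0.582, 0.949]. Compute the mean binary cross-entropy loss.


L[0] = -ln(1-0.927) = -ln(0.073) = 2.6173
L[1] = -ln(1-0.895) = -ln(0.105) = 2.2538
L[2] = -ln(1-0.582) = -ln(0.418) = 0.8723
L[3] = -ln(1-0.949) = -ln(0.051) = 2.9759
mean = (2.6173 + 2.2538 + 0.8723 + 2.9759)/4 = 2.1798

2.1798


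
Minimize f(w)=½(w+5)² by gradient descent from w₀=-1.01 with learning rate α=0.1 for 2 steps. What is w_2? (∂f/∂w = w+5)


step 1: grad = -1.01+5 = 3.99; w = -1.01 - 0.1·(3.99) = -1.409
step 2: grad = -1.409+5 = 3.591; w = -1.409 - 0.1·(3.591) = -1.7681

-1.7681


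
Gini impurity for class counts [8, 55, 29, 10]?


Probabilities: [8/102, 55/102, 29/102, 10/102] ≈ [0.0784, 0.5392, 0.2843, 0.098]
Σpᵢ² = (64 + 3025 + 841 + 100)/102² = 4030/10404
Gini = 1 - Σpᵢ² = 1 - 4030/10404 = 0.6126

0.6126


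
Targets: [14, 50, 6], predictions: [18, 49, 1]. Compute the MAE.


Absolute errors: |14-18|=4, |50-49|=1, |6-1|=5
Sum = 10
MAE = 10/3 = 10/3

10/3


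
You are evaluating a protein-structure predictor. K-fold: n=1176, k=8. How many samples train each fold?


Fold size = 1176/8 = 147
Training per fold = 1176 - 147 = 1029

1029


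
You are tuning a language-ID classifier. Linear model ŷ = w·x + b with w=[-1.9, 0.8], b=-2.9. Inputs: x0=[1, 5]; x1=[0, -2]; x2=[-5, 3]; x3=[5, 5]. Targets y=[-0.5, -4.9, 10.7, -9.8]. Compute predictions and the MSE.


ŷ0 = (-1.9)·(1) + (0.8)·(5) - 2.9 = -0.8
ŷ1 = (-1.9)·(0) + (0.8)·(-2) - 2.9 = -4.5
ŷ2 = (-1.9)·(-5) + (0.8)·(3) - 2.9 = 9.0
ŷ3 = (-1.9)·(5) + (0.8)·(5) - 2.9 = -8.4
errors² = [0.09, 0.16, 2.89, 1.96]
MSE = 5.1000/4 = 1.275

1.275


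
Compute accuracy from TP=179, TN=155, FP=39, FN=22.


Accuracy = (TP+TN)/(TP+TN+FP+FN)
= (179+155)/(395)
= 334/395 = 84.56%

84.56%


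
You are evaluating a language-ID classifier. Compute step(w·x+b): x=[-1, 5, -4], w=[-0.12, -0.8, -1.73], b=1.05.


z = (-1)·(-0.12) + (5)·(-0.8) + (-4)·(-1.73) + 1.05
  = 4.09
step(z) = 1 (z≥0)

1


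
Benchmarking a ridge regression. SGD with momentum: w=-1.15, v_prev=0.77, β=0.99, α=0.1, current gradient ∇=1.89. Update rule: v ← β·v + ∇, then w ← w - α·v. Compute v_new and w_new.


v_new = 0.99·0.77 + 1.89 = 0.7623 + 1.89 = 2.6523
w_new = -1.15 - 0.1·2.6523 = -1.15 - 0.26523 = -1.41523

v_new=2.6523, w_new=-1.41523


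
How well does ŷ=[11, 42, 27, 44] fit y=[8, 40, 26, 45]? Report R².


ȳ = 29.75
SS_res = Σ(y-ŷ)² = 15
SS_tot = Σ(y-ȳ)² = 824.75
R² = 1 - SS_res/SS_tot = 1 - 0.0182 = 0.9818

0.9818


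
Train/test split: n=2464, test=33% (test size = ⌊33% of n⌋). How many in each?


Test = ⌊2464·33/100⌋ = 813
Train = 2464 - 813 = 1651

Train: 1651, Test: 813


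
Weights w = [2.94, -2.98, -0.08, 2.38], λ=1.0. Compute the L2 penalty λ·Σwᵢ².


‖w‖₂² = (2.94)² + (-2.98)² + (-0.08)² + (2.38)²
     = 8.6436 + 8.8804 + 0.0064 + 5.6644
     = 23.1948
λ·‖w‖₂² = 1.0·23.1948 = 23.1948

23.1948


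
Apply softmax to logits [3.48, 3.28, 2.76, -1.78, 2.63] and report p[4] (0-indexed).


Exponentials: e^3.48=32.4597, e^3.28=26.5758, e^2.76=15.7998, e^-1.78=0.1686, e^2.63=13.8738
Sum = 88.8777
Softmax = [0.3652, 0.299, 0.1778, 0.0019, 0.1561]
p[4] = 13.8738/88.8777 = 0.1561

0.1561


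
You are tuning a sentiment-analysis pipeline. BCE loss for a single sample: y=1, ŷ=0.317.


BCE = -[y·ln(p) + (1-y)·ln(1-p)]
= -1·ln(0.317) - 0
= -ln(0.317) = 1.1489

1.1489


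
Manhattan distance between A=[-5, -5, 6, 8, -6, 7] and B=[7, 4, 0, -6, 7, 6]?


d = |-5-7| + |-5-4| + |6-0| + |8+ 6| + |-6-7| + |7-6|
  = 12 + 9 + 6 + 14 + 13 + 1
  = 55

55


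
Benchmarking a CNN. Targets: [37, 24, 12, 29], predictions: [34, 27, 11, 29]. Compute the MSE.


Squared errors: (37-34)²=9, (24-27)²=9, (12-11)²=1, (29-29)²=0
Sum = 19
MSE = 19/4 = 19/4

19/4


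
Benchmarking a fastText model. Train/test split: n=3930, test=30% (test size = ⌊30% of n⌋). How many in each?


Test = ⌊3930·30/100⌋ = 1179
Train = 3930 - 1179 = 2751

Train: 2751, Test: 1179


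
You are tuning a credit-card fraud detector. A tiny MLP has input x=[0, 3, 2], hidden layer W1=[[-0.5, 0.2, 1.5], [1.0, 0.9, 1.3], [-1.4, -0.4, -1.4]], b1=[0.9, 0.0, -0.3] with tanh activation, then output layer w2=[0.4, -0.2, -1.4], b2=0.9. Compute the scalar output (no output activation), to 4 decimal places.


z1[0] = (-0.5)·(0) + (0.2)·(3) + (1.5)·(2) + 0.9 = 4.5
z1[1] = (1.0)·(0) + (0.9)·(3) + (1.3)·(2) + 0.0 = 5.3
z1[2] = (-1.4)·(0) + (-0.4)·(3) + (-1.4)·(2) - 0.3 = -4.3
h = tanh(z1) = [0.9998, 1.0, -0.9996]
output = (0.4)·(0.9998) + (-0.2)·(1.0) + (-1.4)·(-0.9996) + 0.9 = 2.4994

2.4994


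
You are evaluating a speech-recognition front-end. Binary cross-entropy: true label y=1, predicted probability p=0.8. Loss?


BCE = -[y·ln(p) + (1-y)·ln(1-p)]
= -1·ln(0.8) - 0
= -ln(0.8) = 0.2231

0.2231


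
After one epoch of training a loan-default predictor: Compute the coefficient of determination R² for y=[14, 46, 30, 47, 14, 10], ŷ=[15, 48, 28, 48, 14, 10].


ȳ = 26.8333
SS_res = Σ(y-ŷ)² = 10
SS_tot = Σ(y-ȳ)² = 1396.83
R² = 1 - SS_res/SS_tot = 1 - 0.0072 = 0.9928

0.9928


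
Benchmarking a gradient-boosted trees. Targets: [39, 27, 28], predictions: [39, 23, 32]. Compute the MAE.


Absolute errors: |39-39|=0, |27-23|=4, |28-32|=4
Sum = 8
MAE = 8/3 = 8/3

8/3


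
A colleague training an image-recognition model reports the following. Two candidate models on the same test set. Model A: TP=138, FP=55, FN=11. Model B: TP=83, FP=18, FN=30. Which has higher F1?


Model A: P=138/193=0.715, R=138/149=0.9262, F1=2PR/(P+R)=2TP/(2TP+FP+FN)=276/342=0.807
Model B: P=83/101=0.8218, R=83/113=0.7345, F1=2PR/(P+R)=2TP/(2TP+FP+FN)=166/214=0.7757
0.807 > 0.7757 → Model A

Model A


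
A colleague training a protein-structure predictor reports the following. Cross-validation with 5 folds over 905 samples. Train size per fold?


Fold size = 905/5 = 181
Training per fold = 905 - 181 = 724

724


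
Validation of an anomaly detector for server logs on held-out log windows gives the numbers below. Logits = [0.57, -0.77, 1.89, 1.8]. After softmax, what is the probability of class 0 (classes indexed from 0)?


Exponentials: e^0.57=1.7683, e^-0.77=0.463, e^1.89=6.6194, e^1.8=6.0496
Sum = 14.9003
Softmax = [0.1187, 0.0311, 0.4442, 0.406]
p[0] = 1.7683/14.9003 = 0.1187

0.1187


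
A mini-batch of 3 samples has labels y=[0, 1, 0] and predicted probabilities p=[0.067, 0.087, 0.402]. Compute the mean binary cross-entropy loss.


L[0] = -ln(1-0.067) = -ln(0.933) = 0.0694
L[1] = -ln(0.087) = 2.4418
L[2] = -ln(1-0.402) = -ln(0.598) = 0.5142
mean = (0.0694 + 2.4418 + 0.5142)/3 = 1.0085

1.0085


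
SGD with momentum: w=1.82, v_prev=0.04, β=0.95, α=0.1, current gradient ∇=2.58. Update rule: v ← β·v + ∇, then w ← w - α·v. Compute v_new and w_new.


v_new = 0.95·0.04 + 2.58 = 0.038 + 2.58 = 2.618
w_new = 1.82 - 0.1·2.618 = 1.82 - 0.2618 = 1.5582

v_new=2.618, w_new=1.5582


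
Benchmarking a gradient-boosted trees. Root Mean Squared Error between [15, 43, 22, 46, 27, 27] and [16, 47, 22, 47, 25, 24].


MSE = 31/6 = 5.1667
RMSE = √(31/6) = 2.273

2.273


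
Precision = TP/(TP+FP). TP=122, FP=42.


Precision = TP/(TP+FP)
= 122/(122+42)
= 122/164 = 74.39%

74.39%


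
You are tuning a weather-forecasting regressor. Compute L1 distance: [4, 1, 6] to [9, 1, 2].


d = |4-9| + |1-1| + |6-2|
  = 5 + 0 + 4
  = 9

9


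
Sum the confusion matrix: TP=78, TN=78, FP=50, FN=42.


Total = TP + TN + FP + FN
= 78 + 78 + 50 + 42
= 248
(Predicted positive: 128, predicted negative: 120)

248


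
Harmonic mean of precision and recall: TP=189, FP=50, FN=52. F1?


Precision = 189/239 = 0.7908
Recall = 189/241 = 0.7842
F1 = 2·P·R/(P+R) = 2·TP/(2·TP+FP+FN) = 378/(378+50+52) = 378/480 = 0.7875

0.7875


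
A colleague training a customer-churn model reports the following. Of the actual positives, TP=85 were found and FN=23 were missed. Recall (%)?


Recall = TP/(TP+FN)
= 85/(85+23)
= 85/108 = 78.7%

78.7%


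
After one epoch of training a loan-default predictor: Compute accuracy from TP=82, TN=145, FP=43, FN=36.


Accuracy = (TP+TN)/(TP+TN+FP+FN)
= (82+145)/(306)
= 227/306 = 74.18%

74.18%


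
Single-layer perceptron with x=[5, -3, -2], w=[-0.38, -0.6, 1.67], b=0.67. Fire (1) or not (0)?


z = (5)·(-0.38) + (-3)·(-0.6) + (-2)·(1.67) + 0.67
  = -2.77
step(z) = 0 (z<0)

0


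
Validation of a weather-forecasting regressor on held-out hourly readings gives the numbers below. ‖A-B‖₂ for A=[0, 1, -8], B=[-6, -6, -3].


d = √((0+ 6)² + (1+ 6)² + (-8+ 3)²)
  = √(36 + 49 + 25)
  = √110 = 10.4881

10.4881


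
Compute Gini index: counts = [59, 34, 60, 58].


Probabilities: [59/211, 34/211, 60/211, 58/211] ≈ [0.2796, 0.1611, 0.2844, 0.2749]
Σpᵢ² = (3481 + 1156 + 3600 + 3364)/211² = 11601/44521
Gini = 1 - Σpᵢ² = 1 - 11601/44521 = 0.7394

0.7394


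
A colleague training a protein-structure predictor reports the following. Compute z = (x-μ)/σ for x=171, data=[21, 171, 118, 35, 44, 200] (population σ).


μ = 98.1667, σ = 69.4584
z = (171 - 98.1667)/69.4584 = 1.0486

1.0486


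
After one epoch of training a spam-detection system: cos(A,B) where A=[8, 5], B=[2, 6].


A·B = 8·2 + 5·6 = 46
‖A‖ = √89 = 9.434, ‖B‖ = √40 = 6.3246
cos = 46/(√89·√40) = 46/√3560 = 0.771

0.771


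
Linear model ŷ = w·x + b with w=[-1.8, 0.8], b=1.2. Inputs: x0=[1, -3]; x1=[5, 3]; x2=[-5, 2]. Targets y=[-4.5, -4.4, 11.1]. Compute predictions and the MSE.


ŷ0 = (-1.8)·(1) + (0.8)·(-3) + 1.2 = -3.0
ŷ1 = (-1.8)·(5) + (0.8)·(3) + 1.2 = -5.4
ŷ2 = (-1.8)·(-5) + (0.8)·(2) + 1.2 = 11.8
errors² = [2.25, 1.0, 0.49]
MSE = 3.7400/3 = 1.2467

1.2467


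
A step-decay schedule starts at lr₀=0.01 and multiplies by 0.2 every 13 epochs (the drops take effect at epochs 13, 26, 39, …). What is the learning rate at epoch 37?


n_drops = ⌊37/13⌋ = 2
lr = 0.01·0.2^2 = 0.01·0.04 = 0.0004

0.0004


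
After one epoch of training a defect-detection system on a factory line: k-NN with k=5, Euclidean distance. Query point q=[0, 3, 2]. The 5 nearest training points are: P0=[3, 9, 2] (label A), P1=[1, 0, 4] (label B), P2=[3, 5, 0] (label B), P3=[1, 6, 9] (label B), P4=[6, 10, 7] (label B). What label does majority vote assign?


d(q,P0) = 6.7082  (label A)
d(q,P1) = 3.7417  (label B)
d(q,P2) = 4.1231  (label B)
d(q,P3) = 7.6811  (label B)
d(q,P4) = 10.4881  (label B)
Votes: A=1, B=4
Majority → B

B


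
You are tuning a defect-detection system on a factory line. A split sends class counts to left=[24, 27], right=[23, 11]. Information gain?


Parent = [47, 38], H_parent = 0.9919
H_left = 0.9975 (n=51), H_right = 0.9082 (n=34)
H_children = (51/85)·0.9975 + (34/85)·0.9082 = 0.9618
IG = 0.9919 - 0.9618 = 0.0301

0.0301


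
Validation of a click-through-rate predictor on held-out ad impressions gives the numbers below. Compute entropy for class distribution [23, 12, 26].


Probabilities: [23/61, 12/61, 26/61] ≈ [0.377, 0.1967, 0.4262]
H = -((23/61)·log₂(23/61) + (12/61)·log₂(12/61) + (26/61)·log₂(26/61))
  = 1.5164 bits

1.5164 bits


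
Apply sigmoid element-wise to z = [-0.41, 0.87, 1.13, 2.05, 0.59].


σ(-0.41) = 1/(1+e^0.41) = 0.3989
σ(0.87) = 1/(1+e^-0.87) = 0.7047
σ(1.13) = 1/(1+e^-1.13) = 0.7558
σ(2.05) = 1/(1+e^-2.05) = 0.8859
σ(0.59) = 1/(1+e^-0.59) = 0.6434
result = [0.3989, 0.7047, 0.7558, 0.8859, 0.6434]

[0.3989, 0.7047, 0.7558, 0.8859, 0.6434]


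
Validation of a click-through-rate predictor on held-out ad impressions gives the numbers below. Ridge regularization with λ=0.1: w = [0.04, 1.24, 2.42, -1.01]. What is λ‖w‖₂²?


‖w‖₂² = (0.04)² + (1.24)² + (2.42)² + (-1.01)²
     = 0.0016 + 1.5376 + 5.8564 + 1.0201
     = 8.4157
λ·‖w‖₂² = 0.1·8.4157 = 0.84157

0.84157


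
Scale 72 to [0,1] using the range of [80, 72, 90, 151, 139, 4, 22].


min=4, max=151
(72-4)/(151-4) = 68/147 = 0.4626

0.4626


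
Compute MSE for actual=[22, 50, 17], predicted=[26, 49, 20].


Squared errors: (22-26)²=16, (50-49)²=1, (17-20)²=9
Sum = 26
MSE = 26/3 = 26/3

26/3


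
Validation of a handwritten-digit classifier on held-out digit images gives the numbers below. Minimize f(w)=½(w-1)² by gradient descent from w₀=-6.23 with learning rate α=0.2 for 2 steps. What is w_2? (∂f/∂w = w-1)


step 1: grad = -6.23-1 = -7.23; w = -6.23 - 0.2·(-7.23) = -4.784
step 2: grad = -4.784-1 = -5.784; w = -4.784 - 0.2·(-5.784) = -3.6272

-3.6272


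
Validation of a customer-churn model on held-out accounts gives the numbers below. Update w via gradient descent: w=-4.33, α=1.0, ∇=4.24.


w_new = w - α·∇
= -4.33 - 1.0·4.24
= -4.33 - 4.24
= -8.57

-8.57


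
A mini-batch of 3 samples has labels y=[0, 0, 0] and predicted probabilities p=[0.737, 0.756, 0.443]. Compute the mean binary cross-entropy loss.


L[0] = -ln(1-0.737) = -ln(0.263) = 1.3356
L[1] = -ln(1-0.756) = -ln(0.244) = 1.4106
L[2] = -ln(1-0.443) = -ln(0.557) = 0.5852
mean = (1.3356 + 1.4106 + 0.5852)/3 = 1.1105

1.1105


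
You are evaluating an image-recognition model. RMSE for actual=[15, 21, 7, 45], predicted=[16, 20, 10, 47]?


MSE = 15/4 = 3.75
RMSE = √(15/4) = 1.9365

1.9365


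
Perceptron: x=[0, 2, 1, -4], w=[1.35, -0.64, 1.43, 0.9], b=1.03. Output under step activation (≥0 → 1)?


z = (0)·(1.35) + (2)·(-0.64) + (1)·(1.43) + (-4)·(0.9) + 1.03
  = -2.42
step(z) = 0 (z<0)

0


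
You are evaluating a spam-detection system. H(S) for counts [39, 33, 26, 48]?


Probabilities: [39/146, 33/146, 26/146, 48/146] ≈ [0.2671, 0.226, 0.1781, 0.3288]
H = -((39/146)·log₂(39/146) + (33/146)·log₂(33/146) + (26/146)·log₂(26/146) + (48/146)·log₂(48/146))
  = 1.9646 bits

1.9646 bits


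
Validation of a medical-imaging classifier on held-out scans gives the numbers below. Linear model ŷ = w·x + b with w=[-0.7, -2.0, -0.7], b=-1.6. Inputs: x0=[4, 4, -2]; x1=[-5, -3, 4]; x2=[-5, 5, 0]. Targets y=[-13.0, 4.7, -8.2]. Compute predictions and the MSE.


ŷ0 = (-0.7)·(4) + (-2.0)·(4) + (-0.7)·(-2) - 1.6 = -11.0
ŷ1 = (-0.7)·(-5) + (-2.0)·(-3) + (-0.7)·(4) - 1.6 = 5.1
ŷ2 = (-0.7)·(-5) + (-2.0)·(5) + (-0.7)·(0) - 1.6 = -8.1
errors² = [4.0, 0.16, 0.01]
MSE = 4.1700/3 = 1.39

1.39


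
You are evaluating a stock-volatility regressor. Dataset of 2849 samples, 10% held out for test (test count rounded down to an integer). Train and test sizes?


Test = ⌊2849·10/100⌋ = 284
Train = 2849 - 284 = 2565

Train: 2565, Test: 284


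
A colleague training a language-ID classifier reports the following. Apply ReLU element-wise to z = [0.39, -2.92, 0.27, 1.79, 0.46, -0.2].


ReLU(0.39) = max(0, 0.39) = 0.39
ReLU(-2.92) = max(0, -2.92) = 0.0
ReLU(0.27) = max(0, 0.27) = 0.27
ReLU(1.79) = max(0, 1.79) = 1.79
ReLU(0.46) = max(0, 0.46) = 0.46
ReLU(-0.2) = max(0, -0.2) = 0.0
result = [0.39, 0.0, 0.27, 1.79, 0.46, 0.0]

[0.39, 0.0, 0.27, 1.79, 0.46, 0.0]


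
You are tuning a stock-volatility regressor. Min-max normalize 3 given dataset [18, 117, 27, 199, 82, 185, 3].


min=3, max=199
(3-3)/(199-3) = 0/196 = 0.0

0.0


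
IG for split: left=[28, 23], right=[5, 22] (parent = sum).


Parent = [33, 45], H_parent = 0.9829
H_left = 0.9931 (n=51), H_right = 0.6913 (n=27)
H_children = (51/78)·0.9931 + (27/78)·0.6913 = 0.8886
IG = 0.9829 - 0.8886 = 0.0943

0.0943


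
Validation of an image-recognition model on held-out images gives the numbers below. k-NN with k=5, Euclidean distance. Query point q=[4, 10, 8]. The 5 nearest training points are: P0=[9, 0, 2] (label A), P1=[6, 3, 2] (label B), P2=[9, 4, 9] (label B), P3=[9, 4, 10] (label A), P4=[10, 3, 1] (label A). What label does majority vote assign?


d(q,P0) = 12.6886  (label A)
d(q,P1) = 9.434  (label B)
d(q,P2) = 7.874  (label B)
d(q,P3) = 8.0623  (label A)
d(q,P4) = 11.5758  (label A)
Votes: A=3, B=2
Majority → A

A


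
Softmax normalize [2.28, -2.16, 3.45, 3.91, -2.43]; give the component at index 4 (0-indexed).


Exponentials: e^2.28=9.7767, e^-2.16=0.1153, e^3.45=31.5004, e^3.91=49.899, e^-2.43=0.088
Sum = 91.3794
Softmax = [0.107, 0.0013, 0.3447, 0.5461, 0.001]
p[4] = 0.088/91.3794 = 0.001

0.001


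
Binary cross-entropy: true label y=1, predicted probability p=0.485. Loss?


BCE = -[y·ln(p) + (1-y)·ln(1-p)]
= -1·ln(0.485) - 0
= -ln(0.485) = 0.7236

0.7236


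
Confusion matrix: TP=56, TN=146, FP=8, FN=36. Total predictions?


Total = TP + TN + FP + FN
= 56 + 146 + 8 + 36
= 246
(Predicted positive: 64, predicted negative: 182)

246


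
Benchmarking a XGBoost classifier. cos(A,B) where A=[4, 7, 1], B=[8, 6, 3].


A·B = 4·8 + 7·6 + 1·3 = 77
‖A‖ = √66 = 8.124, ‖B‖ = √109 = 10.4403
cos = 77/(√66·√109) = 77/√7194 = 0.9078

0.9078


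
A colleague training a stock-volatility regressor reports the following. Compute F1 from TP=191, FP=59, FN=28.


Precision = 191/250 = 0.764
Recall = 191/219 = 0.8721
F1 = 2·P·R/(P+R) = 2·TP/(2·TP+FP+FN) = 382/(382+59+28) = 382/469 = 0.8145

0.8145
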